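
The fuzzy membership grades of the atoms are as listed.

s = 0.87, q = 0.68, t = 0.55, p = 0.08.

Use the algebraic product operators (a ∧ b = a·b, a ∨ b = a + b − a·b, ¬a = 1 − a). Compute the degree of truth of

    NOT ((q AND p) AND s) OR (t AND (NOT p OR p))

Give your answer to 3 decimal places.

q AND p = a·b on (0.6800, 0.0800) = 0.0544
(q AND p) AND s = a·b on (0.0544, 0.8700) = 0.0473
NOT ((q AND p) AND s) = 1 − 0.0473 = 0.9527
NOT p = 1 − 0.0800 = 0.9200
NOT p OR p = a + b − a·b on (0.9200, 0.0800) = 0.9264
t AND (NOT p OR p) = a·b on (0.5500, 0.9264) = 0.5095
NOT ((q AND p) AND s) OR (t AND (NOT p OR p)) = a + b − a·b on (0.9527, 0.5095) = 0.9768

0.977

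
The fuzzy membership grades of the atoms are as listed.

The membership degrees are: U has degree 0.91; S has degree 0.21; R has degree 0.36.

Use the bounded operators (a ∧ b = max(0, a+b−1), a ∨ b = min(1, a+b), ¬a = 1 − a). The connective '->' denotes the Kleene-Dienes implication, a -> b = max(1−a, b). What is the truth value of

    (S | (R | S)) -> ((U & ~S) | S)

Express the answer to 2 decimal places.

0.91

R | S = min(1, a+b) on (0.36, 0.21) = 0.57
S | (R | S) = min(1, a+b) on (0.21, 0.57) = 0.78
~S = 1 − 0.21 = 0.79
U & ~S = max(0, a+b−1) on (0.91, 0.79) = 0.70
(U & ~S) | S = min(1, a+b) on (0.70, 0.21) = 0.91
(S | (R | S)) -> ((U & ~S) | S)  [Kleene-Dienes: max(1−a, b)] with a=0.78, b=0.91 → 0.91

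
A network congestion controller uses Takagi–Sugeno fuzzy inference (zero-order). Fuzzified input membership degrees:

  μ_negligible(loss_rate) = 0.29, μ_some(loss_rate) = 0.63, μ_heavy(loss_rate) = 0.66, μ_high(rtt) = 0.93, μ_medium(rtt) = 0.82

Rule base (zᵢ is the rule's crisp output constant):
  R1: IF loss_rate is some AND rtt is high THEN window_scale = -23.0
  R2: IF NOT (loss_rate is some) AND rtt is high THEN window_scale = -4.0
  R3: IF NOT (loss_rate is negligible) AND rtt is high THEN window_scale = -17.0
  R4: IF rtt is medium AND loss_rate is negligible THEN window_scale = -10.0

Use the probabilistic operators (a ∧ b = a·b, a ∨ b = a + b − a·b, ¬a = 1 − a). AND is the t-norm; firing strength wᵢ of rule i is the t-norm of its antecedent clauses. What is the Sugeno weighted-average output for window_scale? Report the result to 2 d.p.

-15.57

R1 (z=-23.0): some=0.63, high=0.93; AND[a·b] → w = 0.5859
R2 (z=-4.0): ¬some=1−0.63=0.37, high=0.93; AND[a·b] → w = 0.3441
R3 (z=-17.0): ¬negligible=1−0.29=0.71, high=0.93; AND[a·b] → w = 0.6603
R4 (z=-10.0): medium=0.82, negligible=0.29; AND[a·b] → w = 0.2378
Weighted average = (0.5859·-23.0 + 0.3441·-4.0 + 0.6603·-17.0 + 0.2378·-10.0) / (0.5859 + 0.3441 + 0.6603 + 0.2378)
  = -28.4552 / 1.8281 = -15.57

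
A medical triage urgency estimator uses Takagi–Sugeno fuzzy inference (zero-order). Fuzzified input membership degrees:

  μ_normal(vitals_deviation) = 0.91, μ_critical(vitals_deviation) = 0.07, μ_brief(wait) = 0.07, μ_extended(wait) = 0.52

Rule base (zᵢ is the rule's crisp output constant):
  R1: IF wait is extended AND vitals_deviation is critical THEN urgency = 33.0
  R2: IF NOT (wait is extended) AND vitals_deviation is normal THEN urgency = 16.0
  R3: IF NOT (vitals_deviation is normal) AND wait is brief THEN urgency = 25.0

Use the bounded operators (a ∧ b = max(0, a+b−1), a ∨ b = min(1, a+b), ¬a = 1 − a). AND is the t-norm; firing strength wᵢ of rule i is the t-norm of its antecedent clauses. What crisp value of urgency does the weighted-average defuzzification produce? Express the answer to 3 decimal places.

R1 (z=33.0): extended=0.52, critical=0.07; AND[max(0, a+b−1)] → w = 0.00
R2 (z=16.0): ¬extended=1−0.52=0.48, normal=0.91; AND[max(0, a+b−1)] → w = 0.39
R3 (z=25.0): ¬normal=1−0.91=0.09, brief=0.07; AND[max(0, a+b−1)] → w = 0.00
Weighted average = (0.00·33.0 + 0.39·16.0 + 0.00·25.0) / (0.00 + 0.39 + 0.00)
  = 6.2400 / 0.3900 = 16.000

16.000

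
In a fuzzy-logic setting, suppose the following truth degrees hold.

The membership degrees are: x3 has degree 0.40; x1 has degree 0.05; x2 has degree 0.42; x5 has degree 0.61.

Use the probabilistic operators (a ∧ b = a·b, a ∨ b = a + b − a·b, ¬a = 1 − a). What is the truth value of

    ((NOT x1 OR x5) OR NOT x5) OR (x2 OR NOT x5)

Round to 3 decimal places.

0.996

NOT x1 = 1 − 0.0500 = 0.9500
NOT x1 OR x5 = a + b − a·b on (0.9500, 0.6100) = 0.9805
NOT x5 = 1 − 0.6100 = 0.3900
(NOT x1 OR x5) OR NOT x5 = a + b − a·b on (0.9805, 0.3900) = 0.9881
NOT x5 = 1 − 0.6100 = 0.3900
x2 OR NOT x5 = a + b − a·b on (0.4200, 0.3900) = 0.6462
((NOT x1 OR x5) OR NOT x5) OR (x2 OR NOT x5) = a + b − a·b on (0.9881, 0.6462) = 0.9958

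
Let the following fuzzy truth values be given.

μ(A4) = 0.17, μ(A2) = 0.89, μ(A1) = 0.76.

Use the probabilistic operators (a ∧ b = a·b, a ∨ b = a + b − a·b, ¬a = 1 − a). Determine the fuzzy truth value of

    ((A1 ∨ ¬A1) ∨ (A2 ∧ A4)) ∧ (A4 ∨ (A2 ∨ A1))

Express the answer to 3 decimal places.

¬A1 = 1 − 0.7600 = 0.2400
A1 ∨ ¬A1 = a + b − a·b on (0.7600, 0.2400) = 0.8176
A2 ∧ A4 = a·b on (0.8900, 0.1700) = 0.1513
(A1 ∨ ¬A1) ∨ (A2 ∧ A4) = a + b − a·b on (0.8176, 0.1513) = 0.8452
A2 ∨ A1 = a + b − a·b on (0.8900, 0.7600) = 0.9736
A4 ∨ (A2 ∨ A1) = a + b − a·b on (0.1700, 0.9736) = 0.9781
((A1 ∨ ¬A1) ∨ (A2 ∧ A4)) ∧ (A4 ∨ (A2 ∨ A1)) = a·b on (0.8452, 0.9781) = 0.8267

0.827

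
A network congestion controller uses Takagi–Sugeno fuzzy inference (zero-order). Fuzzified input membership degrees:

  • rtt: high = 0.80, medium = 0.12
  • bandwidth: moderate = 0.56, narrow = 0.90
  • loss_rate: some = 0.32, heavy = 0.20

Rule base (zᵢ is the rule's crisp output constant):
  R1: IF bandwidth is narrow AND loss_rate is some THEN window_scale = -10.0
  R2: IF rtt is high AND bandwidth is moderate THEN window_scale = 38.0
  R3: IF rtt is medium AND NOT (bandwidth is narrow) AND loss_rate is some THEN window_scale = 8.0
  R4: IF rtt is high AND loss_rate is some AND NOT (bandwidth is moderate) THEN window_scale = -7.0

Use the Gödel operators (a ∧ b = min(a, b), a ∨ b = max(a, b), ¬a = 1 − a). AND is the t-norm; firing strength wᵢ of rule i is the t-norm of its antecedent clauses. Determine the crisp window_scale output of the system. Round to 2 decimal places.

R1 (z=-10.0): narrow=0.90, some=0.32; AND[min(a, b)] → w = 0.32
R2 (z=38.0): high=0.80, moderate=0.56; AND[min(a, b)] → w = 0.56
R3 (z=8.0): medium=0.12, ¬narrow=1−0.90=0.10, some=0.32; AND[min(a, b)] → w = 0.10
R4 (z=-7.0): high=0.80, some=0.32, ¬moderate=1−0.56=0.44; AND[min(a, b)] → w = 0.32
Weighted average = (0.32·-10.0 + 0.56·38.0 + 0.10·8.0 + 0.32·-7.0) / (0.32 + 0.56 + 0.10 + 0.32)
  = 16.6400 / 1.3000 = 12.80

12.80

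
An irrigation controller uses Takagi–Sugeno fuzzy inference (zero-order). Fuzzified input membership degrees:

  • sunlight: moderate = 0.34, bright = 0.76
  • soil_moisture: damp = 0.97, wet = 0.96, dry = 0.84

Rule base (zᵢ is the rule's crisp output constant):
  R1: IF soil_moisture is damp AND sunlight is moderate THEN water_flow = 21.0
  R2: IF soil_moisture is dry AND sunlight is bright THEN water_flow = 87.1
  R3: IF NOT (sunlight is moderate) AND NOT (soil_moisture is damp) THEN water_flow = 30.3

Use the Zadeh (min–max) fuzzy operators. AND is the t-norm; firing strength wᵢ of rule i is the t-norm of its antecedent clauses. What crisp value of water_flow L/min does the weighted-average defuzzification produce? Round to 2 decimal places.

R1 (z=21.0): damp=0.97, moderate=0.34; AND[min(a, b)] → w = 0.34
R2 (z=87.1): dry=0.84, bright=0.76; AND[min(a, b)] → w = 0.76
R3 (z=30.3): ¬moderate=1−0.34=0.66, ¬damp=1−0.97=0.03; AND[min(a, b)] → w = 0.03
Weighted average = (0.34·21.0 + 0.76·87.1 + 0.03·30.3) / (0.34 + 0.76 + 0.03)
  = 74.2450 / 1.1300 = 65.70

65.70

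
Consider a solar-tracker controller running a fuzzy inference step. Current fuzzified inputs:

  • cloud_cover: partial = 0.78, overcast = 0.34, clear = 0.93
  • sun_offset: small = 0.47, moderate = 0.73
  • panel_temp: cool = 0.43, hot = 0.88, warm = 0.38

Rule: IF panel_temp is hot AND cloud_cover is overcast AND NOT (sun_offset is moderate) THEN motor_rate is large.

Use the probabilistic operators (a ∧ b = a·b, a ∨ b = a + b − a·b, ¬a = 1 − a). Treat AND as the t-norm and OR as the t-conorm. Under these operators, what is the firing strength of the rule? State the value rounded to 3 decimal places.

0.081

firing strength: hot=0.88, overcast=0.34, ¬moderate=1−0.73=0.27; AND[a·b] → w = 0.0808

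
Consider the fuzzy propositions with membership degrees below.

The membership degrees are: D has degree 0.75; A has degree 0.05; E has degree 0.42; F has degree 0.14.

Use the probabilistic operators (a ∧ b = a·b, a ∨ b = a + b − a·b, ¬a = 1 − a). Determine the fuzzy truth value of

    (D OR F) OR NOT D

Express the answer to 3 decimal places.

0.839

D OR F = a + b − a·b on (0.7500, 0.1400) = 0.7850
NOT D = 1 − 0.7500 = 0.2500
(D OR F) OR NOT D = a + b − a·b on (0.7850, 0.2500) = 0.8388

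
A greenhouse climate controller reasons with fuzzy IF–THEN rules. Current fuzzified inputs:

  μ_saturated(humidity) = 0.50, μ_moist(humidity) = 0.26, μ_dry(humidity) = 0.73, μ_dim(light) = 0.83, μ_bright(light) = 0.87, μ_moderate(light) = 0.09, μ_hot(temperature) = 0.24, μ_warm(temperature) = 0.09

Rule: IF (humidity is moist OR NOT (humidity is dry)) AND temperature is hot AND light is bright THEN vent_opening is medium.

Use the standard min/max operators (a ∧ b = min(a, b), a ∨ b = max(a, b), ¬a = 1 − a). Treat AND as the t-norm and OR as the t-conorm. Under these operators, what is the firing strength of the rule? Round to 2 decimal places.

firing strength: (moist=0.26 OR ¬dry=1−0.73=0.27) = 0.27; AND[min(a, b)] with hot=0.24, bright=0.87 → w = 0.24

0.24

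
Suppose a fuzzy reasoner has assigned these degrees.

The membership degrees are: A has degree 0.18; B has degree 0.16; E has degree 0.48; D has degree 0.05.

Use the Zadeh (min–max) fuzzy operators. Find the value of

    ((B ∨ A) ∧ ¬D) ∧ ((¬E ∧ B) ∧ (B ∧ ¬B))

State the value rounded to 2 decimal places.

B ∨ A = max(a, b) on (0.16, 0.18) = 0.18
¬D = 1 − 0.05 = 0.95
(B ∨ A) ∧ ¬D = min(a, b) on (0.18, 0.95) = 0.18
¬E = 1 − 0.48 = 0.52
¬E ∧ B = min(a, b) on (0.52, 0.16) = 0.16
¬B = 1 − 0.16 = 0.84
B ∧ ¬B = min(a, b) on (0.16, 0.84) = 0.16
(¬E ∧ B) ∧ (B ∧ ¬B) = min(a, b) on (0.16, 0.16) = 0.16
((B ∨ A) ∧ ¬D) ∧ ((¬E ∧ B) ∧ (B ∧ ¬B)) = min(a, b) on (0.18, 0.16) = 0.16

0.16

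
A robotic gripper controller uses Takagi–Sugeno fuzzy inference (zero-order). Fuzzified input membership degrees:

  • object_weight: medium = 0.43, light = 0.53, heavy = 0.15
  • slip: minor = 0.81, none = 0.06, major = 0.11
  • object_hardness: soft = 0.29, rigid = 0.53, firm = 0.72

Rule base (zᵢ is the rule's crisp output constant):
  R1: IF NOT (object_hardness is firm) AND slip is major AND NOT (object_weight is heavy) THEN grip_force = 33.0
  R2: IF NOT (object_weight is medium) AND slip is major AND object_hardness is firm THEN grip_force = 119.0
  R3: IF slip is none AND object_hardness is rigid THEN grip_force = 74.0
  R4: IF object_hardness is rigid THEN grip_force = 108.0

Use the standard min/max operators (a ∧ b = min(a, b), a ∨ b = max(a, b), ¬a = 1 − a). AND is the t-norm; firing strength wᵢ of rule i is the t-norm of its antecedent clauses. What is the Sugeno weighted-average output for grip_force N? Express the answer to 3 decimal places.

96.790

R1 (z=33.0): ¬firm=1−0.72=0.28, major=0.11, ¬heavy=1−0.15=0.85; AND[min(a, b)] → w = 0.11
R2 (z=119.0): ¬medium=1−0.43=0.57, major=0.11, firm=0.72; AND[min(a, b)] → w = 0.11
R3 (z=74.0): none=0.06, rigid=0.53; AND[min(a, b)] → w = 0.06
R4 (z=108.0): rigid=0.53 → w = 0.53
Weighted average = (0.11·33.0 + 0.11·119.0 + 0.06·74.0 + 0.53·108.0) / (0.11 + 0.11 + 0.06 + 0.53)
  = 78.4000 / 0.8100 = 96.790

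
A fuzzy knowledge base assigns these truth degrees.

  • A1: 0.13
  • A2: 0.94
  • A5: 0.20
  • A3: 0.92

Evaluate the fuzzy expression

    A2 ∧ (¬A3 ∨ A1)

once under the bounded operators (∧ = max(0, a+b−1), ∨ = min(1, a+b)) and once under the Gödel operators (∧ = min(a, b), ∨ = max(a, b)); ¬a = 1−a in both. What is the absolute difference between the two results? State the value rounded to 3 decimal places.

0.020

Under bounded:
  ¬A3 = 1 − 0.92 = 0.08
  ¬A3 ∨ A1 = min(1, a+b) on (0.08, 0.13) = 0.21
  A2 ∧ (¬A3 ∨ A1) = max(0, a+b−1) on (0.94, 0.21) = 0.15
  → value = 0.1500
Under Gödel:
  ¬A3 = 1 − 0.92 = 0.08
  ¬A3 ∨ A1 = max(a, b) on (0.08, 0.13) = 0.13
  A2 ∧ (¬A3 ∨ A1) = min(a, b) on (0.94, 0.13) = 0.13
  → value = 0.1300
|0.1500 − 0.1300| = 0.020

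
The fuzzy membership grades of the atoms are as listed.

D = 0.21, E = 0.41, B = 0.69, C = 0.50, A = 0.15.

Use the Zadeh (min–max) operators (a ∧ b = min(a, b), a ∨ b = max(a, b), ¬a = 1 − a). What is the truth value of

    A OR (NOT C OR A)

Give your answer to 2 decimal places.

NOT C = 1 − 0.50 = 0.50
NOT C OR A = max(a, b) on (0.50, 0.15) = 0.50
A OR (NOT C OR A) = max(a, b) on (0.15, 0.50) = 0.50

0.50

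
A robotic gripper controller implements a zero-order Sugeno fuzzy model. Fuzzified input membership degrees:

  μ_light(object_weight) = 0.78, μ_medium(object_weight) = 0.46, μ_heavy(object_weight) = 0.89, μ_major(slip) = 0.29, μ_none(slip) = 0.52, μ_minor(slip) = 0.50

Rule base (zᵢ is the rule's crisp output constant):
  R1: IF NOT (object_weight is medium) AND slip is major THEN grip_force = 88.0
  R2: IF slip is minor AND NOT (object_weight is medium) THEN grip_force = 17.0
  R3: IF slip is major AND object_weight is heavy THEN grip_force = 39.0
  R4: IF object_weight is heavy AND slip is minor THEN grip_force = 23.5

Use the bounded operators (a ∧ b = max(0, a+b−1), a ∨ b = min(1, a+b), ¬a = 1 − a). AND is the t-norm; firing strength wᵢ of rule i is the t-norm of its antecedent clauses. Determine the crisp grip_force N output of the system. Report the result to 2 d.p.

R1 (z=88.0): ¬medium=1−0.46=0.54, major=0.29; AND[max(0, a+b−1)] → w = 0.00
R2 (z=17.0): minor=0.50, ¬medium=1−0.46=0.54; AND[max(0, a+b−1)] → w = 0.04
R3 (z=39.0): major=0.29, heavy=0.89; AND[max(0, a+b−1)] → w = 0.18
R4 (z=23.5): heavy=0.89, minor=0.50; AND[max(0, a+b−1)] → w = 0.39
Weighted average = (0.00·88.0 + 0.04·17.0 + 0.18·39.0 + 0.39·23.5) / (0.00 + 0.04 + 0.18 + 0.39)
  = 16.8650 / 0.6100 = 27.65

27.65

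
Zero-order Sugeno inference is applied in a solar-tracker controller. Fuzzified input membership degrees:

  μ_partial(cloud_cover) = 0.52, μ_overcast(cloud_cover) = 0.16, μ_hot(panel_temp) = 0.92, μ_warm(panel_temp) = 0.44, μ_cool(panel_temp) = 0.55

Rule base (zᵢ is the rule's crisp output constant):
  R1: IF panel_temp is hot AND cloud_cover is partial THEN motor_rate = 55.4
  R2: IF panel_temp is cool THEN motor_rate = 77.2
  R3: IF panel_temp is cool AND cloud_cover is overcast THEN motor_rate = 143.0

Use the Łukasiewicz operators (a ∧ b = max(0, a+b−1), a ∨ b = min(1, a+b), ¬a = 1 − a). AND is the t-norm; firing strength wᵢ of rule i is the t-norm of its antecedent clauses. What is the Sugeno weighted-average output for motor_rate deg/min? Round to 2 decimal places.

67.51

R1 (z=55.4): hot=0.92, partial=0.52; AND[max(0, a+b−1)] → w = 0.44
R2 (z=77.2): cool=0.55 → w = 0.55
R3 (z=143.0): cool=0.55, overcast=0.16; AND[max(0, a+b−1)] → w = 0.00
Weighted average = (0.44·55.4 + 0.55·77.2 + 0.00·143.0) / (0.44 + 0.55 + 0.00)
  = 66.8360 / 0.9900 = 67.51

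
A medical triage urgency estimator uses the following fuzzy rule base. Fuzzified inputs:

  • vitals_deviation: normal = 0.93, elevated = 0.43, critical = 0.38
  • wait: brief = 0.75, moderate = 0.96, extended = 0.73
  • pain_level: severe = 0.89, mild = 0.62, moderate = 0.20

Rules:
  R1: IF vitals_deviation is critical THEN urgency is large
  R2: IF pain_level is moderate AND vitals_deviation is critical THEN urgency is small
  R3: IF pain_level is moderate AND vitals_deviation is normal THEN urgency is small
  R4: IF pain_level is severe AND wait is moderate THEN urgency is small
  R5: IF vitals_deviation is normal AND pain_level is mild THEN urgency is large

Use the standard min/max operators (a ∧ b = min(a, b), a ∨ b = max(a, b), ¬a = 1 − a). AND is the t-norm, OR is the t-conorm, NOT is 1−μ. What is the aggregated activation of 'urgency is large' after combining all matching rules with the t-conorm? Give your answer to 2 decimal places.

R1: critical=0.38 → w = 0.38
R2: moderate=0.20, critical=0.38; AND[min(a, b)] → w = 0.20
R3: moderate=0.20, normal=0.93; AND[min(a, b)] → w = 0.20
R4: severe=0.89, moderate=0.96; AND[min(a, b)] → w = 0.89
R5: normal=0.93, mild=0.62; AND[min(a, b)] → w = 0.62
Rules with consequent 'large': {R1, R5} → strengths 0.38, 0.62
Aggregate via t-conorm [max(a, b)]: 0.62

0.62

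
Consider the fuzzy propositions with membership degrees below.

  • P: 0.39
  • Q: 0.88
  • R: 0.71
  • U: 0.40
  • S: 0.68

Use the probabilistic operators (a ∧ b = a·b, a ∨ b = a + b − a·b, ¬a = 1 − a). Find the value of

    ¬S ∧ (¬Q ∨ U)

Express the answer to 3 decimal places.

¬S = 1 − 0.6800 = 0.3200
¬Q = 1 − 0.8800 = 0.1200
¬Q ∨ U = a + b − a·b on (0.1200, 0.4000) = 0.4720
¬S ∧ (¬Q ∨ U) = a·b on (0.3200, 0.4720) = 0.1510

0.151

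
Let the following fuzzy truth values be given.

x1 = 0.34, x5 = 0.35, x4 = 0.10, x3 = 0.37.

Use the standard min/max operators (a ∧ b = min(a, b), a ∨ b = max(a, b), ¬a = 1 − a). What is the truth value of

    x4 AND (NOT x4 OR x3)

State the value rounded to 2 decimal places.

NOT x4 = 1 − 0.10 = 0.90
NOT x4 OR x3 = max(a, b) on (0.90, 0.37) = 0.90
x4 AND (NOT x4 OR x3) = min(a, b) on (0.10, 0.90) = 0.10

0.10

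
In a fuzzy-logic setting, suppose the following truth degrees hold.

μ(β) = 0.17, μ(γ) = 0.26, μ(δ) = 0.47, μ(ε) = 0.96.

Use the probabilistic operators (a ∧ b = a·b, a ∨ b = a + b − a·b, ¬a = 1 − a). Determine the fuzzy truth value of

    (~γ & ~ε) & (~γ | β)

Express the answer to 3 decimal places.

0.023

~γ = 1 − 0.2600 = 0.7400
~ε = 1 − 0.9600 = 0.0400
~γ & ~ε = a·b on (0.7400, 0.0400) = 0.0296
~γ = 1 − 0.2600 = 0.7400
~γ | β = a + b − a·b on (0.7400, 0.1700) = 0.7842
(~γ & ~ε) & (~γ | β) = a·b on (0.0296, 0.7842) = 0.0232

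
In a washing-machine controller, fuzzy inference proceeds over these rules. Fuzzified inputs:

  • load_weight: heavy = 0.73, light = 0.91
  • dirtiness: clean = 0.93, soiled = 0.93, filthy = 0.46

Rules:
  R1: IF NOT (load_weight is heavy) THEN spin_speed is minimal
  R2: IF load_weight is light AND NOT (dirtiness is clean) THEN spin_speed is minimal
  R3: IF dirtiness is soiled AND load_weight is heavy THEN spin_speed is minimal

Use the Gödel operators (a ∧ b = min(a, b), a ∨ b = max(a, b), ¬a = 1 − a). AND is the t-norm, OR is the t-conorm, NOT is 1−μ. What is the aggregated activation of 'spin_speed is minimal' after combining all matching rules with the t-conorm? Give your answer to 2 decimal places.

R1: ¬heavy=1−0.73=0.27 → w = 0.27
R2: light=0.91, ¬clean=1−0.93=0.07; AND[min(a, b)] → w = 0.07
R3: soiled=0.93, heavy=0.73; AND[min(a, b)] → w = 0.73
Rules with consequent 'minimal': {R1, R2, R3} → strengths 0.27, 0.07, 0.73
Aggregate via t-conorm [max(a, b)]: 0.73

0.73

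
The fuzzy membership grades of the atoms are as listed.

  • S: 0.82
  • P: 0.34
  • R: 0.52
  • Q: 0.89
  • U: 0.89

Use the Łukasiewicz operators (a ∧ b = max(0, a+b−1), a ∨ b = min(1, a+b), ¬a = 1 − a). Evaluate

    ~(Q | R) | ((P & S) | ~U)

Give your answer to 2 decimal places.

0.27

Q | R = min(1, a+b) on (0.89, 0.52) = 1.00
~(Q | R) = 1 − 1.00 = 0.00
P & S = max(0, a+b−1) on (0.34, 0.82) = 0.16
~U = 1 − 0.89 = 0.11
(P & S) | ~U = min(1, a+b) on (0.16, 0.11) = 0.27
~(Q | R) | ((P & S) | ~U) = min(1, a+b) on (0.00, 0.27) = 0.27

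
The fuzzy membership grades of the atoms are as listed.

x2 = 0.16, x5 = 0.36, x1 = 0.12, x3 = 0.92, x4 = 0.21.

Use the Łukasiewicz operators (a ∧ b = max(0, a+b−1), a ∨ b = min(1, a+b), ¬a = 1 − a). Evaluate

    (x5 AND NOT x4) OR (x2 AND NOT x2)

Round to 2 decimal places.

0.15

NOT x4 = 1 − 0.21 = 0.79
x5 AND NOT x4 = max(0, a+b−1) on (0.36, 0.79) = 0.15
NOT x2 = 1 − 0.16 = 0.84
x2 AND NOT x2 = max(0, a+b−1) on (0.16, 0.84) = 0.00
(x5 AND NOT x4) OR (x2 AND NOT x2) = min(1, a+b) on (0.15, 0.00) = 0.15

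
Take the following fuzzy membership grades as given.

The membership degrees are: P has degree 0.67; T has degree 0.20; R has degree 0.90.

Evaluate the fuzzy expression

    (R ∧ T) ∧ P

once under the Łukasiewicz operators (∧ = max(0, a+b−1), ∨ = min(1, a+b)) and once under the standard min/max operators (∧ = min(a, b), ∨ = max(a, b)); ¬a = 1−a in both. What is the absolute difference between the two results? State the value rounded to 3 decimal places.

0.200

Under Łukasiewicz:
  R ∧ T = max(0, a+b−1) on (0.90, 0.20) = 0.10
  (R ∧ T) ∧ P = max(0, a+b−1) on (0.10, 0.67) = 0.00
  → value = 0.0000
Under standard min/max:
  R ∧ T = min(a, b) on (0.90, 0.20) = 0.20
  (R ∧ T) ∧ P = min(a, b) on (0.20, 0.67) = 0.20
  → value = 0.2000
|0.0000 − 0.2000| = 0.200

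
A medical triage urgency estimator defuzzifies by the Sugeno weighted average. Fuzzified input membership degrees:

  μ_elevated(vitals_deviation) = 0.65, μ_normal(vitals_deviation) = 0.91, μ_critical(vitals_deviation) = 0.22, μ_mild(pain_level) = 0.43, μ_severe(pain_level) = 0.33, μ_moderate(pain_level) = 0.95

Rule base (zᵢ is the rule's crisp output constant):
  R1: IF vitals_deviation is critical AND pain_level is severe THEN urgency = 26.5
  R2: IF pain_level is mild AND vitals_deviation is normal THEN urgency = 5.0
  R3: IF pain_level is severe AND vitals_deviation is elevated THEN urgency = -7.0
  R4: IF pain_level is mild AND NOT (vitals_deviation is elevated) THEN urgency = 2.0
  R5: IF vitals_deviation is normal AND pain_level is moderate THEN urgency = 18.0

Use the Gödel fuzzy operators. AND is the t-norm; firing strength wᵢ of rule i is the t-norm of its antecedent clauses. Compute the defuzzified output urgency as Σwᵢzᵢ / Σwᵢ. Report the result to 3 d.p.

R1 (z=26.5): critical=0.22, severe=0.33; AND[min(a, b)] → w = 0.22
R2 (z=5.0): mild=0.43, normal=0.91; AND[min(a, b)] → w = 0.43
R3 (z=-7.0): severe=0.33, elevated=0.65; AND[min(a, b)] → w = 0.33
R4 (z=2.0): mild=0.43, ¬elevated=1−0.65=0.35; AND[min(a, b)] → w = 0.35
R5 (z=18.0): normal=0.91, moderate=0.95; AND[min(a, b)] → w = 0.91
Weighted average = (0.22·26.5 + 0.43·5.0 + 0.33·-7.0 + 0.35·2.0 + 0.91·18.0) / (0.22 + 0.43 + 0.33 + 0.35 + 0.91)
  = 22.7500 / 2.2400 = 10.156

10.156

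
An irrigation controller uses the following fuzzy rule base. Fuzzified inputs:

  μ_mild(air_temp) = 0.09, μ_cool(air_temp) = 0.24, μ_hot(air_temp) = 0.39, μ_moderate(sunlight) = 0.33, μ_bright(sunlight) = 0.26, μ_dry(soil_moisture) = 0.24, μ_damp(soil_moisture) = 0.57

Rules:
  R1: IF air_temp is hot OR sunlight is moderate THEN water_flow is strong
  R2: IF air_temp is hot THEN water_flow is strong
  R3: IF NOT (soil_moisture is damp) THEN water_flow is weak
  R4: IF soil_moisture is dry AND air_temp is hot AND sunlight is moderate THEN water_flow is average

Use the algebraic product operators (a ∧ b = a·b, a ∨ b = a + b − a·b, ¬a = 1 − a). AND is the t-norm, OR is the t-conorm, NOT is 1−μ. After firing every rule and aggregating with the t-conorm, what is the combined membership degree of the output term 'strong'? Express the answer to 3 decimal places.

0.751

R1: hot=0.39, moderate=0.33; OR[a + b − a·b] → w = 0.5913
R2: hot=0.39 → w = 0.3900
R3: ¬damp=1−0.57=0.43 → w = 0.4300
R4: dry=0.24, hot=0.39, moderate=0.33; AND[a·b] → w = 0.0309
Rules with consequent 'strong': {R1, R2} → strengths 0.5913, 0.3900
Aggregate via t-conorm [a + b − a·b]: 0.7507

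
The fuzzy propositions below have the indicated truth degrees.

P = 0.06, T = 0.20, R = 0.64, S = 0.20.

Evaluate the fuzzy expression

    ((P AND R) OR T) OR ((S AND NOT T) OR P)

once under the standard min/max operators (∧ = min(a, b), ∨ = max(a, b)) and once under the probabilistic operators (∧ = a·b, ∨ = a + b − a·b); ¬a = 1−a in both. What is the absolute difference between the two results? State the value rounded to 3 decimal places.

0.193

Under standard min/max:
  P AND R = min(a, b) on (0.06, 0.64) = 0.06
  (P AND R) OR T = max(a, b) on (0.06, 0.20) = 0.20
  NOT T = 1 − 0.20 = 0.80
  S AND NOT T = min(a, b) on (0.20, 0.80) = 0.20
  (S AND NOT T) OR P = max(a, b) on (0.20, 0.06) = 0.20
  ((P AND R) OR T) OR ((S AND NOT T) OR P) = max(a, b) on (0.20, 0.20) = 0.20
  → value = 0.2000
Under probabilistic:
  P AND R = a·b on (0.0600, 0.6400) = 0.0384
  (P AND R) OR T = a + b − a·b on (0.0384, 0.2000) = 0.2307
  NOT T = 1 − 0.2000 = 0.8000
  S AND NOT T = a·b on (0.2000, 0.8000) = 0.1600
  (S AND NOT T) OR P = a + b − a·b on (0.1600, 0.0600) = 0.2104
  ((P AND R) OR T) OR ((S AND NOT T) OR P) = a + b − a·b on (0.2307, 0.2104) = 0.3926
  → value = 0.3926
|0.2000 − 0.3926| = 0.193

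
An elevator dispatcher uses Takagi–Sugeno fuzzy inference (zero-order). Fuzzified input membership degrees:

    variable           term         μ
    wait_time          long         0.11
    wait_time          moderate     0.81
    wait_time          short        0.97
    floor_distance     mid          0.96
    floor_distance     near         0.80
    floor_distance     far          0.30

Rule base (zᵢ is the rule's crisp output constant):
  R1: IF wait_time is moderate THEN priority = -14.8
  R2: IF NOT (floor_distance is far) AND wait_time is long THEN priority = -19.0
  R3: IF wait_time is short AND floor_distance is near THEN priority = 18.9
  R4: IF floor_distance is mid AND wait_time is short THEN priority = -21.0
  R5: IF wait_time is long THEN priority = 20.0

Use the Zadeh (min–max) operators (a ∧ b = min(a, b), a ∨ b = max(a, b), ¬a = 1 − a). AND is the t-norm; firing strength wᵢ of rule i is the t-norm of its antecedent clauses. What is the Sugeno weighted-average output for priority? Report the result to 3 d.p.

R1 (z=-14.8): moderate=0.81 → w = 0.81
R2 (z=-19.0): ¬far=1−0.30=0.70, long=0.11; AND[min(a, b)] → w = 0.11
R3 (z=18.9): short=0.97, near=0.80; AND[min(a, b)] → w = 0.80
R4 (z=-21.0): mid=0.96, short=0.97; AND[min(a, b)] → w = 0.96
R5 (z=20.0): long=0.11 → w = 0.11
Weighted average = (0.81·-14.8 + 0.11·-19.0 + 0.80·18.9 + 0.96·-21.0 + 0.11·20.0) / (0.81 + 0.11 + 0.80 + 0.96 + 0.11)
  = -16.9180 / 2.7900 = -6.064

-6.064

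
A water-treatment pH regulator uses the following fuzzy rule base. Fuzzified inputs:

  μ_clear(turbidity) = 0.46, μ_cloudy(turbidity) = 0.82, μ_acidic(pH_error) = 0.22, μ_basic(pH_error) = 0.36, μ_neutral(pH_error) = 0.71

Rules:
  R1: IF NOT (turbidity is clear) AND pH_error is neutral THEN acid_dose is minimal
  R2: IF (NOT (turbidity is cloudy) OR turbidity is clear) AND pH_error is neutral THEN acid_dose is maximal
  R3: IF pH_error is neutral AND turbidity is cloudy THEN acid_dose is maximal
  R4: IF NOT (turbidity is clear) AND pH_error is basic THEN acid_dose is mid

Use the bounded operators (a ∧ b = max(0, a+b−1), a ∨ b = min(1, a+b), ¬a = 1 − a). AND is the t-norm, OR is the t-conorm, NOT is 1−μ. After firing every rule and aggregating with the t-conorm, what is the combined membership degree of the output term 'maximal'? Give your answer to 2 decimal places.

R1: ¬clear=1−0.46=0.54, neutral=0.71; AND[max(0, a+b−1)] → w = 0.25
R2: (¬cloudy=1−0.82=0.18 OR clear=0.46) = 0.64; AND[max(0, a+b−1)] with neutral=0.71 → w = 0.35
R3: neutral=0.71, cloudy=0.82; AND[max(0, a+b−1)] → w = 0.53
R4: ¬clear=1−0.46=0.54, basic=0.36; AND[max(0, a+b−1)] → w = 0.00
Rules with consequent 'maximal': {R2, R3} → strengths 0.35, 0.53
Aggregate via t-conorm [min(1, a+b)]: 0.88

0.88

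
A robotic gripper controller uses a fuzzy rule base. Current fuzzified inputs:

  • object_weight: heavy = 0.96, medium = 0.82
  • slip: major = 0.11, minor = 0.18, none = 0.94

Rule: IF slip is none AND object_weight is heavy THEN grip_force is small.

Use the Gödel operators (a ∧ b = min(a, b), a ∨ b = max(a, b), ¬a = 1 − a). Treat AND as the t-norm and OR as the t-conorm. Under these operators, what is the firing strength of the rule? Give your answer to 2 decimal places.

firing strength: none=0.94, heavy=0.96; AND[min(a, b)] → w = 0.94

0.94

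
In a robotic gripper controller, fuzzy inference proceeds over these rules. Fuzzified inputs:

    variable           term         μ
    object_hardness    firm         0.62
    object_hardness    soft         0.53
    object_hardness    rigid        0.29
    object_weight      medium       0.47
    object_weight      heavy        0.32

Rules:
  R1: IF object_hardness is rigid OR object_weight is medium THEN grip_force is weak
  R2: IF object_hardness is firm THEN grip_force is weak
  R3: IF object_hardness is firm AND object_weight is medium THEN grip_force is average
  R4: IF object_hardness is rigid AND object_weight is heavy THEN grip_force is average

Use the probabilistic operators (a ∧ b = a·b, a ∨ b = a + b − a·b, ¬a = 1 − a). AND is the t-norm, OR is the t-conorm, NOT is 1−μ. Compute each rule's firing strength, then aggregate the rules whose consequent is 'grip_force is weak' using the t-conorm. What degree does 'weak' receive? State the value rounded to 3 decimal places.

0.857

R1: rigid=0.29, medium=0.47; OR[a + b − a·b] → w = 0.6237
R2: firm=0.62 → w = 0.6200
R3: firm=0.62, medium=0.47; AND[a·b] → w = 0.2914
R4: rigid=0.29, heavy=0.32; AND[a·b] → w = 0.0928
Rules with consequent 'weak': {R1, R2} → strengths 0.6237, 0.6200
Aggregate via t-conorm [a + b − a·b]: 0.8570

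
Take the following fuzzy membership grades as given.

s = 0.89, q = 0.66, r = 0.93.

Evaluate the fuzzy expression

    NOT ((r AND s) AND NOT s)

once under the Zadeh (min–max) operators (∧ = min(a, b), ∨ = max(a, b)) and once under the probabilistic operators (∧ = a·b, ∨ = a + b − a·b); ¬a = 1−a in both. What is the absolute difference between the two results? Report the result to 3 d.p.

Under Zadeh (min–max):
  r AND s = min(a, b) on (0.93, 0.89) = 0.89
  NOT s = 1 − 0.89 = 0.11
  (r AND s) AND NOT s = min(a, b) on (0.89, 0.11) = 0.11
  NOT ((r AND s) AND NOT s) = 1 − 0.11 = 0.89
  → value = 0.8900
Under probabilistic:
  r AND s = a·b on (0.9300, 0.8900) = 0.8277
  NOT s = 1 − 0.8900 = 0.1100
  (r AND s) AND NOT s = a·b on (0.8277, 0.1100) = 0.0910
  NOT ((r AND s) AND NOT s) = 1 − 0.0910 = 0.9090
  → value = 0.9090
|0.8900 − 0.9090| = 0.019

0.019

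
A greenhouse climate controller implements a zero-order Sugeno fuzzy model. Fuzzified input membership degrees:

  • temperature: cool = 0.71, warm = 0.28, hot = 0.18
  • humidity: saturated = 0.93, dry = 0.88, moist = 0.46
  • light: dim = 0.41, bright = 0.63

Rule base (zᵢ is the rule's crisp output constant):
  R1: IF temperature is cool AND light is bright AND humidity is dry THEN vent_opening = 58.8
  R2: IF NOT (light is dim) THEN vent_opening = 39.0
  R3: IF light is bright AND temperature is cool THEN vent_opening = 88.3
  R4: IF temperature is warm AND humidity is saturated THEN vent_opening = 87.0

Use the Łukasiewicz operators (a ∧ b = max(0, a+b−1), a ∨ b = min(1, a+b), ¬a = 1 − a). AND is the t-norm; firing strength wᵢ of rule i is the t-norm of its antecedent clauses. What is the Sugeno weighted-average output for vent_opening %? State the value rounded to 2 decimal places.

61.94

R1 (z=58.8): cool=0.71, bright=0.63, dry=0.88; AND[max(0, a+b−1)] → w = 0.22
R2 (z=39.0): ¬dim=1−0.41=0.59 → w = 0.59
R3 (z=88.3): bright=0.63, cool=0.71; AND[max(0, a+b−1)] → w = 0.34
R4 (z=87.0): warm=0.28, saturated=0.93; AND[max(0, a+b−1)] → w = 0.21
Weighted average = (0.22·58.8 + 0.59·39.0 + 0.34·88.3 + 0.21·87.0) / (0.22 + 0.59 + 0.34 + 0.21)
  = 84.2380 / 1.3600 = 61.94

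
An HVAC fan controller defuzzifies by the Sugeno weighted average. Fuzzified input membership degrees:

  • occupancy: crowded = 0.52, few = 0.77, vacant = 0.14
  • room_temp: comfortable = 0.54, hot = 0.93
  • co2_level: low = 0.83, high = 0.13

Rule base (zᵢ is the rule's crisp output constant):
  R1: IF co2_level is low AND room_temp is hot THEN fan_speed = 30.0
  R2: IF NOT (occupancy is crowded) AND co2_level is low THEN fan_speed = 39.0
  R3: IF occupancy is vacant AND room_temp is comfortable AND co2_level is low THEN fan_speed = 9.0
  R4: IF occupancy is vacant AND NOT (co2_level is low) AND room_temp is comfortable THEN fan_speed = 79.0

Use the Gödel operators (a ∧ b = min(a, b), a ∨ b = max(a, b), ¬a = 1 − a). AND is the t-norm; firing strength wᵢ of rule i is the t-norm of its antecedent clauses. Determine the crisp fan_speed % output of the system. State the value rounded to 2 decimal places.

R1 (z=30.0): low=0.83, hot=0.93; AND[min(a, b)] → w = 0.83
R2 (z=39.0): ¬crowded=1−0.52=0.48, low=0.83; AND[min(a, b)] → w = 0.48
R3 (z=9.0): vacant=0.14, comfortable=0.54, low=0.83; AND[min(a, b)] → w = 0.14
R4 (z=79.0): vacant=0.14, ¬low=1−0.83=0.17, comfortable=0.54; AND[min(a, b)] → w = 0.14
Weighted average = (0.83·30.0 + 0.48·39.0 + 0.14·9.0 + 0.14·79.0) / (0.83 + 0.48 + 0.14 + 0.14)
  = 55.9400 / 1.5900 = 35.18

35.18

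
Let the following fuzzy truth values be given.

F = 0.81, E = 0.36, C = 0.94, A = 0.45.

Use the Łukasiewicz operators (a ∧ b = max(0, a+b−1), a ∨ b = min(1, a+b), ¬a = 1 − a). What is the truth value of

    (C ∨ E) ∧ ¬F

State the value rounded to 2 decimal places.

0.19

C ∨ E = min(1, a+b) on (0.94, 0.36) = 1.00
¬F = 1 − 0.81 = 0.19
(C ∨ E) ∧ ¬F = max(0, a+b−1) on (1.00, 0.19) = 0.19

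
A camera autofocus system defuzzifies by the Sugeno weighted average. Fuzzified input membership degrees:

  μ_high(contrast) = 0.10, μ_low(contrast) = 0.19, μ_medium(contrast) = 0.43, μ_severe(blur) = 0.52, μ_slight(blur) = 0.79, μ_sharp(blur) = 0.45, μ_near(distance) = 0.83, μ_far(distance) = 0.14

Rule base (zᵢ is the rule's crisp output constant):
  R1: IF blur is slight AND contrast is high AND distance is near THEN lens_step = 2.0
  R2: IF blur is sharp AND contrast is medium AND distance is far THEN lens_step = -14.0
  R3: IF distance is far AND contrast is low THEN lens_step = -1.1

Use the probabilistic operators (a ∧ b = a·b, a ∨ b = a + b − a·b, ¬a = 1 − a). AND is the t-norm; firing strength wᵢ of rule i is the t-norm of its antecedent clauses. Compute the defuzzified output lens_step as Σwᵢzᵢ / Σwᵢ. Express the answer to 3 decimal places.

R1 (z=2.0): slight=0.79, high=0.10, near=0.83; AND[a·b] → w = 0.0656
R2 (z=-14.0): sharp=0.45, medium=0.43, far=0.14; AND[a·b] → w = 0.0271
R3 (z=-1.1): far=0.14, low=0.19; AND[a·b] → w = 0.0266
Weighted average = (0.0656·2.0 + 0.0271·-14.0 + 0.0266·-1.1) / (0.0656 + 0.0271 + 0.0266)
  = -0.2774 / 0.1193 = -2.326

-2.326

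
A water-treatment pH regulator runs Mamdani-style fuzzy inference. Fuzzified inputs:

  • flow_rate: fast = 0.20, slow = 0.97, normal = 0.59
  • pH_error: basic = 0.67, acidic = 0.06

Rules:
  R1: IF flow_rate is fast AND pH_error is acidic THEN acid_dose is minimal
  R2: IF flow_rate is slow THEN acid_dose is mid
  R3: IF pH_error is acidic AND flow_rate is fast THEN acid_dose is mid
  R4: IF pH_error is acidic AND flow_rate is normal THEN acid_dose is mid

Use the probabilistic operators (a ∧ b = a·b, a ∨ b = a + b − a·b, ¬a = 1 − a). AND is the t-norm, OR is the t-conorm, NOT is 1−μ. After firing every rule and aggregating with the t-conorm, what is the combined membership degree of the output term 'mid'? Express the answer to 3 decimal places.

R1: fast=0.20, acidic=0.06; AND[a·b] → w = 0.0120
R2: slow=0.97 → w = 0.9700
R3: acidic=0.06, fast=0.20; AND[a·b] → w = 0.0120
R4: acidic=0.06, normal=0.59; AND[a·b] → w = 0.0354
Rules with consequent 'mid': {R2, R3, R4} → strengths 0.9700, 0.0120, 0.0354
Aggregate via t-conorm [a + b − a·b]: 0.9714

0.971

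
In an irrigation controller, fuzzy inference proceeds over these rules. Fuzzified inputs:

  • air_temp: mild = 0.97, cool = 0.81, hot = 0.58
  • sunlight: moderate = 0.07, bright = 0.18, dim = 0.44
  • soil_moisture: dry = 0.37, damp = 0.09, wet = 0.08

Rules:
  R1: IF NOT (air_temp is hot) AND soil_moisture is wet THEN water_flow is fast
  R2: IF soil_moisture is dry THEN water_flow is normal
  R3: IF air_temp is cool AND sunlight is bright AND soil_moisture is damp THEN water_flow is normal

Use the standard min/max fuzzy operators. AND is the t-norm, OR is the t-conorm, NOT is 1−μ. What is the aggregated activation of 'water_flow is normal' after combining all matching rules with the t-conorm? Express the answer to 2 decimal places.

R1: ¬hot=1−0.58=0.42, wet=0.08; AND[min(a, b)] → w = 0.08
R2: dry=0.37 → w = 0.37
R3: cool=0.81, bright=0.18, damp=0.09; AND[min(a, b)] → w = 0.09
Rules with consequent 'normal': {R2, R3} → strengths 0.37, 0.09
Aggregate via t-conorm [max(a, b)]: 0.37

0.37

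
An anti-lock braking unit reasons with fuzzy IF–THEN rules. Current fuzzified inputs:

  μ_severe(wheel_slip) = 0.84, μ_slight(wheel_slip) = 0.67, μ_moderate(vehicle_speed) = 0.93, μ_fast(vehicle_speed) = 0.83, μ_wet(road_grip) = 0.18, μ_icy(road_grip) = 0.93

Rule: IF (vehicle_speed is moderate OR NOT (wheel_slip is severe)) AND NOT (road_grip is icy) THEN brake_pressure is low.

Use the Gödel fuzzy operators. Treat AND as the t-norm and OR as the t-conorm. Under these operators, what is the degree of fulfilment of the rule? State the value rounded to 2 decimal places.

firing strength: (moderate=0.93 OR ¬severe=1−0.84=0.16) = 0.93; AND[min(a, b)] with ¬icy=1−0.93=0.07 → w = 0.07

0.07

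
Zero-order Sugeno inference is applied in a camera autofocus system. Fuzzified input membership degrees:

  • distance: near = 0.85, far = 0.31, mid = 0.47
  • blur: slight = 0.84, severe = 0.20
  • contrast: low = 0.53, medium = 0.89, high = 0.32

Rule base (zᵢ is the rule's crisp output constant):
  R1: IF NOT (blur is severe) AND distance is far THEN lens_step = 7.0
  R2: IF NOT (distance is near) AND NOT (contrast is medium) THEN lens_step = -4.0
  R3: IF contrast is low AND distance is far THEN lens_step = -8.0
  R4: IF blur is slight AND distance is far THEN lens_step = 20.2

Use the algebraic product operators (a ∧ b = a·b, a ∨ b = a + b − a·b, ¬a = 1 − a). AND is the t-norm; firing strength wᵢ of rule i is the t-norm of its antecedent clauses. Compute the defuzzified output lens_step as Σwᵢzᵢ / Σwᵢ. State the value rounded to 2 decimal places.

R1 (z=7.0): ¬severe=1−0.20=0.80, far=0.31; AND[a·b] → w = 0.2480
R2 (z=-4.0): ¬near=1−0.85=0.15, ¬medium=1−0.89=0.11; AND[a·b] → w = 0.0165
R3 (z=-8.0): low=0.53, far=0.31; AND[a·b] → w = 0.1643
R4 (z=20.2): slight=0.84, far=0.31; AND[a·b] → w = 0.2604
Weighted average = (0.2480·7.0 + 0.0165·-4.0 + 0.1643·-8.0 + 0.2604·20.2) / (0.2480 + 0.0165 + 0.1643 + 0.2604)
  = 5.6157 / 0.6892 = 8.15

8.15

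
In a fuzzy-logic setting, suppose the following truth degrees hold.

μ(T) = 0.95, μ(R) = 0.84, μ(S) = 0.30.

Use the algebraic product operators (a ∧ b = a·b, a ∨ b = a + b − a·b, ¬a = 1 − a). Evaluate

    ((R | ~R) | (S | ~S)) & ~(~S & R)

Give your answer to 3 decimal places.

~R = 1 − 0.8400 = 0.1600
R | ~R = a + b − a·b on (0.8400, 0.1600) = 0.8656
~S = 1 − 0.3000 = 0.7000
S | ~S = a + b − a·b on (0.3000, 0.7000) = 0.7900
(R | ~R) | (S | ~S) = a + b − a·b on (0.8656, 0.7900) = 0.9718
~S = 1 − 0.3000 = 0.7000
~S & R = a·b on (0.7000, 0.8400) = 0.5880
~(~S & R) = 1 − 0.5880 = 0.4120
((R | ~R) | (S | ~S)) & ~(~S & R) = a·b on (0.9718, 0.4120) = 0.4004

0.400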